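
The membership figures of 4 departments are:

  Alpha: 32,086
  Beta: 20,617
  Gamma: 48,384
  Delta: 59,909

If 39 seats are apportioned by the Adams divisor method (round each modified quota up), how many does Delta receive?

Standard divisor 160996/39 ≈ 4128.103; standard quotas: Alpha 7.773, Beta 4.994, Gamma 11.721, Delta 14.512.
Rounding up gives 8, 5, 12, 15 = 40 seats, so the divisor must be adjusted.
With modified divisor 4300: modified quotas Alpha 7.462, Beta 4.795, Gamma 11.252, Delta 13.932.
Rounding up: Alpha 8, Beta 5, Gamma 12, Delta 14 (total 39).
Delta receives 14.

14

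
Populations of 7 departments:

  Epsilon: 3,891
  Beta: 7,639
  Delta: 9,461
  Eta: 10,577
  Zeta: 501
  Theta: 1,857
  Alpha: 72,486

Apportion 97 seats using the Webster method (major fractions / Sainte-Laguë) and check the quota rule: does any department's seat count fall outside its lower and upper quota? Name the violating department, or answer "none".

Standard quotas: Epsilon 3.547, Beta 6.963, Delta 8.624, Eta 9.641, Zeta 0.457, Theta 1.693, Alpha 66.075.
Webster allocation: Epsilon 4, Beta 7, Delta 9, Eta 10, Zeta 0, Theta 2, Alpha 65.
Alpha has quota 66.075 (lower 66, upper 67) but receives 65 — outside the quota interval.

Alpha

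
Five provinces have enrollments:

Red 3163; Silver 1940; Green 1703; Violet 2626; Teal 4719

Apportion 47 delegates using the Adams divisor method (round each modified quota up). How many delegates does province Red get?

Standard divisor 14151/47 ≈ 301.085; standard quotas: Red 10.505, Silver 6.443, Green 5.656, Violet 8.722, Teal 15.673.
Rounding up gives 11, 7, 6, 9, 16 = 49 seats, so the divisor must be adjusted.
With modified divisor 320: modified quotas Red 9.884, Silver 6.062, Green 5.322, Violet 8.206, Teal 14.747.
Rounding up: Red 10, Silver 7, Green 6, Violet 9, Teal 15 (total 47).
Red receives 10.

10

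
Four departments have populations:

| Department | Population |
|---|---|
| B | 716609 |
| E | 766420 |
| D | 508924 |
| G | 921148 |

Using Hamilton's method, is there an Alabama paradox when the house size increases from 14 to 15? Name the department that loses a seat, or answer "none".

D

At 14 seats: B 3, E 4, D 3, G 4.
At 15 seats: B 4, E 4, D 2, G 5.
D drops from 3 to 2.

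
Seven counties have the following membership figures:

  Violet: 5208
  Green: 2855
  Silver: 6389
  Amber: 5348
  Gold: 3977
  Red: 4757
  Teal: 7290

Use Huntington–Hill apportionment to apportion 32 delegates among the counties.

With divisor 1156: modified quotas Violet 4.505, Green 2.470, Silver 5.527, Amber 4.626, Gold 3.440, Red 4.115, Teal 6.306.
Geometric-mean thresholds: Violet √(4·5)=4.472, Green √(2·3)=2.449, Silver √(5·6)=5.477, Amber √(4·5)=4.472, Gold √(3·4)=3.464, Red √(4·5)=4.472, Teal √(6·7)=6.481.
Each quota rounded against its threshold gives Violet 5, Green 3, Silver 6, Amber 5, Gold 3, Red 4, Teal 6 (total 32).

Violet=5, Green=3, Silver=6, Amber=5, Gold=3, Red=4, Teal=6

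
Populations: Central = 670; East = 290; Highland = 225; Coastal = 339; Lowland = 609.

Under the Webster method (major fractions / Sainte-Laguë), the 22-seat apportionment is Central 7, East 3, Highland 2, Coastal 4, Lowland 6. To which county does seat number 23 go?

Lowland

Priority for the next seat is population ÷ (current seats + 0.5).
Priorities: Central 89.333, East 82.857, Highland 90.000, Coastal 75.333, Lowland 93.692.
Highest priority: Lowland.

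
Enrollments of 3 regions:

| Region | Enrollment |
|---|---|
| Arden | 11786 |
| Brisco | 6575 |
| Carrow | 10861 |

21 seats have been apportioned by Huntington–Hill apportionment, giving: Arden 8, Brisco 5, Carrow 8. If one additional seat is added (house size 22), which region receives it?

Priority for the next seat is population ÷ (√(s·(s+1))).
Priorities: Arden 1388.993, Brisco 1200.425, Carrow 1279.981.
Highest priority: Arden.

Arden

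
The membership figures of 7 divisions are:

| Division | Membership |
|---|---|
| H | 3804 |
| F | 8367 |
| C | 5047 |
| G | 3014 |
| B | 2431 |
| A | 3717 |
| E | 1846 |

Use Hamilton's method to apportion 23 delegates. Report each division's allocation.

H 3; F 7; C 4; G 2; B 2; A 3; E 2

Total 28226; standard divisor 28226/23 ≈ 1227.217.
Standard quotas: H 3.0997, F 6.8179, C 4.1126, G 2.4560, B 1.9809, A 3.0288, E 1.5042.
Lower quotas: H 3, F 6, C 4, G 2, B 1, A 3, E 1 (sum 20, leaving 3 seats).
Remainders in descending order: B 0.9809, F 0.8179, E 0.5042, G 0.4560, C 0.1126, H 0.0997, A 0.0288.
Largest remainders: B, F, E receive the extra seats.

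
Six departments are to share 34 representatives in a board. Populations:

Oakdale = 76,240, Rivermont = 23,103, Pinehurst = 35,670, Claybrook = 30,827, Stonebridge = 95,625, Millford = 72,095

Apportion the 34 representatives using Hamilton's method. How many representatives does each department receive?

Oakdale 8, Rivermont 2, Pinehurst 4, Claybrook 3, Stonebridge 10, Millford 7

Standard divisor: 333560 ÷ 34 ≈ 9810.588.
Standard quotas: Oakdale 7.7712, Rivermont 2.3549, Pinehurst 3.6359, Claybrook 3.1422, Stonebridge 9.7471, Millford 7.3487.
Lower quotas: Oakdale 7, Rivermont 2, Pinehurst 3, Claybrook 3, Stonebridge 9, Millford 7 (sum 31, leaving 3 seats).
Remainders in descending order: Oakdale 0.7712, Stonebridge 0.7471, Pinehurst 0.6359, Rivermont 0.3549, Millford 0.3487, Claybrook 0.1422.
The surplus seats go to Oakdale, Stonebridge, Pinehurst.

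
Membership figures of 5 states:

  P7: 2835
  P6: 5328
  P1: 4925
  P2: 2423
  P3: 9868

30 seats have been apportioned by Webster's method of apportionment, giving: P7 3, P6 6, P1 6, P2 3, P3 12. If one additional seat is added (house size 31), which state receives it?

P6

Priority for the next seat is population ÷ (current seats + 0.5).
Priorities: P7 810.000, P6 819.692, P1 757.692, P2 692.286, P3 789.440.
Highest priority: P6.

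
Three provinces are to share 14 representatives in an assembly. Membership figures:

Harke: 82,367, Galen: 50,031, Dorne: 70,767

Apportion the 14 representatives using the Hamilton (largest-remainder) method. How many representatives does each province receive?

Standard divisor: 203165 ÷ 14 ≈ 14511.786.
Standard quotas: Harke 5.6759, Galen 3.4476, Dorne 4.8765.
Lower quotas: Harke 5, Galen 3, Dorne 4 (sum 12, leaving 2 seats).
Remainders in descending order: Dorne 0.8765, Harke 0.6759, Galen 0.4476.
The surplus seats go to Dorne, Harke.

Harke 6; Galen 3; Dorne 5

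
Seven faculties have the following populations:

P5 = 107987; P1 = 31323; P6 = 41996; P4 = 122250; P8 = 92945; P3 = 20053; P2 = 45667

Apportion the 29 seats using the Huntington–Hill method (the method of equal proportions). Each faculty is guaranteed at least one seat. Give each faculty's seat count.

With divisor 16500: modified quotas P5 6.545, P1 1.898, P6 2.545, P4 7.409, P8 5.633, P3 1.215, P2 2.768.
Geometric-mean thresholds: P5 √(6·7)=6.481, P1 √(1·2)=1.414, P6 √(2·3)=2.449, P4 √(7·8)=7.483, P8 √(5·6)=5.477, P3 √(1·2)=1.414, P2 √(2·3)=2.449.
Each quota rounded against its threshold gives P5 7, P1 2, P6 3, P4 7, P8 6, P3 1, P2 3 (total 29).

P5 7, P1 2, P6 3, P4 7, P8 6, P3 1, P2 3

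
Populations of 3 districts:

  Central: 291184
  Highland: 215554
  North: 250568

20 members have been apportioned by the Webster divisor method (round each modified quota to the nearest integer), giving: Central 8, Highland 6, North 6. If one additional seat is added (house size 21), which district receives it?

North

Priority for the next seat is population ÷ (current seats + 0.5).
Priorities: Central 34256.941, Highland 33162.154, North 38548.923.
Highest priority: North.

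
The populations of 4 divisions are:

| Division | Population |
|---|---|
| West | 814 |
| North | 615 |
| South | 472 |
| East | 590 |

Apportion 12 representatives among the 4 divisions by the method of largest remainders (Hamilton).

West 4; North 3; South 2; East 3

Standard divisor: 2491 ÷ 12 ≈ 207.583.
Standard quotas: West 3.921, North 2.963, South 2.274, East 2.842.
Lower quotas: West 3, North 2, South 2, East 2 (sum 9, leaving 3 seats).
Remainders in descending order: North 0.963, West 0.921, East 0.842, South 0.274.
Largest remainders: North, West, East receive the extra seats.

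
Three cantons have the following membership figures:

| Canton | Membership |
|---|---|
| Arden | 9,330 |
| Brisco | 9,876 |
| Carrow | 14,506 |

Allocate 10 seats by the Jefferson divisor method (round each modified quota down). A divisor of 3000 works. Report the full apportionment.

Arden=3; Brisco=3; Carrow=4

With modified divisor 3000: modified quotas Arden 3.110, Brisco 3.292, Carrow 4.835.
Rounding down: Arden 3, Brisco 3, Carrow 4 (total 10).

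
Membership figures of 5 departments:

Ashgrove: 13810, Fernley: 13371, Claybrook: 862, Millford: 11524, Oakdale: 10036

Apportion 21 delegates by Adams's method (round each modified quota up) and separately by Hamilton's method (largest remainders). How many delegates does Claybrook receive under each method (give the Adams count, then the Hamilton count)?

Adams: Ashgrove 6, Fernley 5, Claybrook 1, Millford 5, Oakdale 4.
Hamilton: Ashgrove 6, Fernley 6, Claybrook 0, Millford 5, Oakdale 4.
Claybrook gets 1 under Adams and 0 under Hamilton.

1 and 0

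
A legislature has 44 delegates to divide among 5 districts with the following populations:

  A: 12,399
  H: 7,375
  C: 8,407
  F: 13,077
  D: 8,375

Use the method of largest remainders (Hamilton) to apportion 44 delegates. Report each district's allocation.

A=11; H=7; C=7; F=12; D=7

Standard divisor: 49633 ÷ 44 ≈ 1128.023.
Standard quotas: A 10.9918, H 6.5380, C 7.4529, F 11.5929, D 7.4245.
Lower quotas: A 10, H 6, C 7, F 11, D 7 (sum 41, leaving 3 seats).
Remainders in descending order: A 0.9918, F 0.5929, H 0.5380, C 0.4529, D 0.4245.
Largest remainders: A, F, H receive the extra seats.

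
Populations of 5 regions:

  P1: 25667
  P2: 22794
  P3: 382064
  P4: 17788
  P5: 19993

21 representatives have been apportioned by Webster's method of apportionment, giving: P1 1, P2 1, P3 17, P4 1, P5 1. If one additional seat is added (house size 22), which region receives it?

P3

Priority for the next seat is population ÷ (current seats + 0.5).
Priorities: P1 17111.333, P2 15196.000, P3 21832.229, P4 11858.667, P5 13328.667.
Highest priority: P3.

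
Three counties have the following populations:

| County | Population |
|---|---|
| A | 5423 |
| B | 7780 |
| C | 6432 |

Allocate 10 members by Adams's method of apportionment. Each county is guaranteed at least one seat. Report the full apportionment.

A 3; B 4; C 3

Standard divisor 19635/10 ≈ 1963.5; standard quotas: A 2.762, B 3.962, C 3.276.
Rounding up gives 3, 4, 4 = 11 seats, so the divisor must be adjusted.
With modified divisor 2400: modified quotas A 2.260, B 3.242, C 2.680.
Rounding up: A 3, B 4, C 3 (total 10).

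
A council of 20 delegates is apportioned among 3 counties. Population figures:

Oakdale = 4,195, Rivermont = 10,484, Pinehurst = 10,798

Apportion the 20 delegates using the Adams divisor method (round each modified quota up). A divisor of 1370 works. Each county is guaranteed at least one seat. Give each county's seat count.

With modified divisor 1370: modified quotas Oakdale 3.062, Rivermont 7.653, Pinehurst 7.882.
Rounding up: Oakdale 4, Rivermont 8, Pinehurst 8 (total 20).

Oakdale=4, Rivermont=8, Pinehurst=8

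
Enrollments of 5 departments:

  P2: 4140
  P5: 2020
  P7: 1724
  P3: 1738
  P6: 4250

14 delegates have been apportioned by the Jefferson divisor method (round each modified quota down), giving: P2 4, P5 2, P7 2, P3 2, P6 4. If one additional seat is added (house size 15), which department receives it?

Priority for the next seat is population ÷ (current seats + 1).
Priorities: P2 828.000, P5 673.333, P7 574.667, P3 579.333, P6 850.000.
Highest priority: P6.

P6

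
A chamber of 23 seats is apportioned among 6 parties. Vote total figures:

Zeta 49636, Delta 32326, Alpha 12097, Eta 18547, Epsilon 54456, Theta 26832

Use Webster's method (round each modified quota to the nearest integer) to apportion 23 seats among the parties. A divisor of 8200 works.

With modified divisor 8200: modified quotas Zeta 6.053, Delta 3.942, Alpha 1.475, Eta 2.262, Epsilon 6.641, Theta 3.272.
Rounding to the nearest integer: Zeta 6, Delta 4, Alpha 1, Eta 2, Epsilon 7, Theta 3 (total 23).

Zeta=6, Delta=4, Alpha=1, Eta=2, Epsilon=7, Theta=3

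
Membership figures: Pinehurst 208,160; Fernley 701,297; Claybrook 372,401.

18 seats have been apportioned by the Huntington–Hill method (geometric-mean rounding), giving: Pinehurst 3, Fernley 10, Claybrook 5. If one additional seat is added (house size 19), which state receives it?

Claybrook

Priority for the next seat is population ÷ (√(s·(s+1))).
Priorities: Pinehurst 60090.616, Fernley 66866.045, Claybrook 67990.809.
Highest priority: Claybrook.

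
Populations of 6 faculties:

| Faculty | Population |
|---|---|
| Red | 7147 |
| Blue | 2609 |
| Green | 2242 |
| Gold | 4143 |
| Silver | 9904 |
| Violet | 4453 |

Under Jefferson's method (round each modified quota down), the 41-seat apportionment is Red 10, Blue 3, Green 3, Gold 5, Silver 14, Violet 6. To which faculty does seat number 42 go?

Priority for the next seat is population ÷ (current seats + 1).
Priorities: Red 649.727, Blue 652.250, Green 560.500, Gold 690.500, Silver 660.267, Violet 636.143.
Highest priority: Gold.

Gold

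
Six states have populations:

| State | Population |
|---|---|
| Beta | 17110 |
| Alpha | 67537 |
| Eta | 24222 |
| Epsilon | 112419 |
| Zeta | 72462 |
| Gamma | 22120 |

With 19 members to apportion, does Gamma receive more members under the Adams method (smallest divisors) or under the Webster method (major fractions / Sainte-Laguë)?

Adams

Adams: Beta 1, Alpha 4, Eta 2, Epsilon 6, Zeta 4, Gamma 2.
Webster: Beta 1, Alpha 4, Eta 2, Epsilon 7, Zeta 4, Gamma 1.
Gamma gets 2 under Adams and 1 under Webster.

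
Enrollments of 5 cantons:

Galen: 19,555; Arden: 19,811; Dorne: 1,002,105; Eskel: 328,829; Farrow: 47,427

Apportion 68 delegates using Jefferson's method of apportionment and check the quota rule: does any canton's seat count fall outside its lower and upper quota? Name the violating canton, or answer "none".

Standard quotas: Galen 0.938, Arden 0.950, Dorne 48.065, Eskel 15.772, Farrow 2.275.
Jefferson allocation: Galen 0, Arden 0, Dorne 50, Eskel 16, Farrow 2.
Dorne has quota 48.065 (lower 48, upper 49) but receives 50 — outside the quota interval.

Dorne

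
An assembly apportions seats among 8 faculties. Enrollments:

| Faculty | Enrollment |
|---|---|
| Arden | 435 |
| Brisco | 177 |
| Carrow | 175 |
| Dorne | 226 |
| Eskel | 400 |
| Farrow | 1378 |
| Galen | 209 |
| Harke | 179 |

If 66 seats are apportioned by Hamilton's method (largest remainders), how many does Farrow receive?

The standard divisor is 3179/66 ≈ 48.167.
Standard quotas: Arden 9.031, Brisco 3.675, Carrow 3.633, Dorne 4.692, Eskel 8.304, Farrow 28.609, Galen 4.339, Harke 3.716.
Lower quotas: Arden 9, Brisco 3, Carrow 3, Dorne 4, Eskel 8, Farrow 28, Galen 4, Harke 3 (sum 62, leaving 4 seats).
Remainders in descending order: Harke 0.716, Dorne 0.692, Brisco 0.675, Carrow 0.633, Farrow 0.609, Galen 0.339, Eskel 0.304, Arden 0.031.
Largest remainders: Harke, Dorne, Brisco, Carrow receive the extra seats.
Farrow receives 28.

28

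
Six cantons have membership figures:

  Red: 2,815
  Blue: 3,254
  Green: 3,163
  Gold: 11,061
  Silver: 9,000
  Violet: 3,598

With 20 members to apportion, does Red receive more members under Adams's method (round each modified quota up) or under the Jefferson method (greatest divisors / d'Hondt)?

Adams: Red 2, Blue 2, Green 2, Gold 7, Silver 5, Violet 2.
Jefferson: Red 1, Blue 2, Green 2, Gold 7, Silver 6, Violet 2.
Red gets 2 under Adams and 1 under Jefferson.

Adams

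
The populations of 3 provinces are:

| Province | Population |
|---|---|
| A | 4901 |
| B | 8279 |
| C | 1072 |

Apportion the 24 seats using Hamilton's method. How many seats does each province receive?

The standard divisor is 14252/24 ≈ 593.833.
Standard quotas: A 8.2532, B 13.9416, C 1.8052.
Lower quotas: A 8, B 13, C 1 (sum 22, leaving 2 seats).
Remainders in descending order: B 0.9416, C 0.8052, A 0.2532.
The surplus seats go to B, C.

A: 8, B: 14, C: 2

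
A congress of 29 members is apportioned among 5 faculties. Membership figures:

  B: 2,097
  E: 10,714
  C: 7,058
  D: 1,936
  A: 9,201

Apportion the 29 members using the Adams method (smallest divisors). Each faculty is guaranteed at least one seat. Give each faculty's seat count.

B 2, E 10, C 7, D 2, A 8

Standard divisor 31006/29 ≈ 1069.172; standard quotas: B 1.961, E 10.021, C 6.601, D 1.811, A 8.606.
Rounding up gives 2, 11, 7, 2, 9 = 31 seats, so the divisor must be adjusted.
With modified divisor 1160: modified quotas B 1.808, E 9.236, C 6.084, D 1.669, A 7.932.
Rounding up: B 2, E 10, C 7, D 2, A 8 (total 29).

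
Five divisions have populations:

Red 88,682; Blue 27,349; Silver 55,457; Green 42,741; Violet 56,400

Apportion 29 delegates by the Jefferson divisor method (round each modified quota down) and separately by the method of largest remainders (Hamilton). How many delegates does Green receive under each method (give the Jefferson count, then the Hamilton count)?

4 and 5

Jefferson: Red 10, Blue 3, Silver 6, Green 4, Violet 6.
Hamilton: Red 9, Blue 3, Silver 6, Green 5, Violet 6.
Green gets 4 under Jefferson and 5 under Hamilton.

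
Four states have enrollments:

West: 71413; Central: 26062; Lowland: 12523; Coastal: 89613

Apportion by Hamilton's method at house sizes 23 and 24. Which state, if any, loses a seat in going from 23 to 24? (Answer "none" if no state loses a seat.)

At 23 seats: West 8, Central 3, Lowland 2, Coastal 10.
At 24 seats: West 9, Central 3, Lowland 1, Coastal 11.
Lowland drops from 2 to 1.

Lowland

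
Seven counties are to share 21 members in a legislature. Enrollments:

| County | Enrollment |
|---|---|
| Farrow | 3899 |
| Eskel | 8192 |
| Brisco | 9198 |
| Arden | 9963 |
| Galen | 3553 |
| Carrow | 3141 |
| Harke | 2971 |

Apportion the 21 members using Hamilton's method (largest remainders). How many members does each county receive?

Farrow 2; Eskel 4; Brisco 5; Arden 5; Galen 2; Carrow 2; Harke 1

The standard divisor is 40917/21 ≈ 1948.429.
Standard quotas: Farrow 2.0011, Eskel 4.2044, Brisco 4.7207, Arden 5.1134, Galen 1.8235, Carrow 1.6121, Harke 1.5248.
Lower quotas: Farrow 2, Eskel 4, Brisco 4, Arden 5, Galen 1, Carrow 1, Harke 1 (sum 18, leaving 3 seats).
Remainders in descending order: Galen 0.8235, Brisco 0.7207, Carrow 0.6121, Harke 0.5248, Eskel 0.2044, Arden 0.1134, Farrow 0.0011.
Largest remainders: Galen, Brisco, Carrow receive the extra seats.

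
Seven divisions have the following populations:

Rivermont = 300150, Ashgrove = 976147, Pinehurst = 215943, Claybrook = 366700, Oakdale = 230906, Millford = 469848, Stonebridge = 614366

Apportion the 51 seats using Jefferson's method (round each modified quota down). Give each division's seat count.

Standard divisor 3174060/51 ≈ 62236.471; standard quotas: Rivermont 4.823, Ashgrove 15.684, Pinehurst 3.470, Claybrook 5.892, Oakdale 3.710, Millford 7.549, Stonebridge 9.871.
Rounding down gives 4, 15, 3, 5, 3, 7, 9 = 46 seats, so the divisor must be adjusted.
With modified divisor 58200: modified quotas Rivermont 5.157, Ashgrove 16.772, Pinehurst 3.710, Claybrook 6.301, Oakdale 3.967, Millford 8.073, Stonebridge 10.556.
Rounding down: Rivermont 5, Ashgrove 16, Pinehurst 3, Claybrook 6, Oakdale 3, Millford 8, Stonebridge 10 (total 51).

Rivermont=5, Ashgrove=16, Pinehurst=3, Claybrook=6, Oakdale=3, Millford=8, Stonebridge=10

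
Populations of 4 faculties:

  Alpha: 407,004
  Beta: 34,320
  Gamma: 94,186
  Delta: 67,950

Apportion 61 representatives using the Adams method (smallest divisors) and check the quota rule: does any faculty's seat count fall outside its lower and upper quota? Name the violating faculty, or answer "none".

Standard quotas: Alpha 41.141, Beta 3.469, Gamma 9.521, Delta 6.869.
Adams allocation: Alpha 40, Beta 4, Gamma 10, Delta 7.
Alpha has quota 41.141 (lower 41, upper 42) but receives 40 — outside the quota interval.

Alpha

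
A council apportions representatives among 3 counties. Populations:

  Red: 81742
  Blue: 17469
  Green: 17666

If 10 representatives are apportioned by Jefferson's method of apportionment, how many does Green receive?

1

Standard divisor 116877/10 ≈ 11687.7; standard quotas: Red 6.994, Blue 1.495, Green 1.512.
Rounding down gives 6, 1, 1 = 8 seats, so the divisor must be adjusted.
With modified divisor 9700: modified quotas Red 8.427, Blue 1.801, Green 1.821.
Rounding down: Red 8, Blue 1, Green 1 (total 10).
Green receives 1.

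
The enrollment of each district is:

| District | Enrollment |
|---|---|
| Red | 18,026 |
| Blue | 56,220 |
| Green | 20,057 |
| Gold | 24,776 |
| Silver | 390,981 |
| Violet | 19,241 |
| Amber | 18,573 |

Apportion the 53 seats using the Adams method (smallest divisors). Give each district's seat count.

Red 2, Blue 6, Green 2, Gold 3, Silver 36, Violet 2, Amber 2

Standard divisor 547874/53 ≈ 10337.245; standard quotas: Red 1.744, Blue 5.439, Green 1.940, Gold 2.397, Silver 37.823, Violet 1.861, Amber 1.797.
Rounding up gives 2, 6, 2, 3, 38, 2, 2 = 55 seats, so the divisor must be adjusted.
With modified divisor 11000: modified quotas Red 1.639, Blue 5.111, Green 1.823, Gold 2.252, Silver 35.544, Violet 1.749, Amber 1.688.
Rounding up: Red 2, Blue 6, Green 2, Gold 3, Silver 36, Violet 2, Amber 2 (total 53).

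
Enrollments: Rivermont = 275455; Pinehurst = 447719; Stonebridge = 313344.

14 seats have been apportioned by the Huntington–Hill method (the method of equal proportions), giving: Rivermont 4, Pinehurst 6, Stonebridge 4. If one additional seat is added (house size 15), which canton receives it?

Priority for the next seat is population ÷ (√(s·(s+1))).
Priorities: Rivermont 61593.610, Pinehurst 69084.542, Stonebridge 70065.848.
Highest priority: Stonebridge.

Stonebridge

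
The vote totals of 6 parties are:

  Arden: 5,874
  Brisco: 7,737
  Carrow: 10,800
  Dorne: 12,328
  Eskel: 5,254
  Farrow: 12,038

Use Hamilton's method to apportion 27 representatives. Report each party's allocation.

The standard divisor is 54031/27 ≈ 2001.148.
Standard quotas: Arden 2.9353, Brisco 3.8663, Carrow 5.3969, Dorne 6.1605, Eskel 2.6255, Farrow 6.0155.
Lower quotas: Arden 2, Brisco 3, Carrow 5, Dorne 6, Eskel 2, Farrow 6 (sum 24, leaving 3 seats).
Remainders in descending order: Arden 0.9353, Brisco 0.8663, Eskel 0.6255, Carrow 0.3969, Dorne 0.1605, Farrow 0.0155.
The surplus seats go to Arden, Brisco, Eskel.

Arden: 3, Brisco: 4, Carrow: 5, Dorne: 6, Eskel: 3, Farrow: 6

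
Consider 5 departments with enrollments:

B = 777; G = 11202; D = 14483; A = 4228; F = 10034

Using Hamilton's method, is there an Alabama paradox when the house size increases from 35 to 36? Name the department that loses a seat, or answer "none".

At 35 seats: B 1, G 10, D 12, A 4, F 8.
At 36 seats: B 0, G 10, D 13, A 4, F 9.
B drops from 1 to 0.

B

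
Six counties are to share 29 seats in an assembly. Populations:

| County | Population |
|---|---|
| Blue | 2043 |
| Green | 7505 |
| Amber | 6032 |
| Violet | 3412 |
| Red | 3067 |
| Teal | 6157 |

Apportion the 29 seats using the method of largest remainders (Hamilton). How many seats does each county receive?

The standard divisor is 28216/29 ≈ 972.966.
Standard quotas: Blue 2.0998, Green 7.7135, Amber 6.1996, Violet 3.5068, Red 3.1522, Teal 6.3281.
Lower quotas: Blue 2, Green 7, Amber 6, Violet 3, Red 3, Teal 6 (sum 27, leaving 2 seats).
Remainders in descending order: Green 0.7135, Violet 0.5068, Teal 0.3281, Amber 0.1996, Red 0.1522, Blue 0.0998.
Largest remainders: Green, Violet receive the extra seats.

Blue 2, Green 8, Amber 6, Violet 4, Red 3, Teal 6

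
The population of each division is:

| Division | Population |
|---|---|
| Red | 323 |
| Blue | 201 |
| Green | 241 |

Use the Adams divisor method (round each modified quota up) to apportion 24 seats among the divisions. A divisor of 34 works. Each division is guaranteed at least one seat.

With modified divisor 34: modified quotas Red 9.500, Blue 5.912, Green 7.088.
Rounding up: Red 10, Blue 6, Green 8 (total 24).

Red: 10, Blue: 6, Green: 8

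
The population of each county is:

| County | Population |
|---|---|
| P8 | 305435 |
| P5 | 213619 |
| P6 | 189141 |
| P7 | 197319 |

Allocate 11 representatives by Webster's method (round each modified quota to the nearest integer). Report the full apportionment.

P8 4, P5 3, P6 2, P7 2

Standard divisor 905514/11 ≈ 82319.455; standard quotas: P8 3.710, P5 2.595, P6 2.298, P7 2.397.
Rounding to the nearest integer gives P8 4, P5 3, P6 2, P7 2 — total 11, matching the house size, so no adjustment is needed.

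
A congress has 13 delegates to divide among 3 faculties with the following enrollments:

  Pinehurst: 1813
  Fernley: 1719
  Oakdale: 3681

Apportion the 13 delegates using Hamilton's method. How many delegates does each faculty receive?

Total 7213; standard divisor 7213/13 ≈ 554.846.
Standard quotas: Pinehurst 3.268, Fernley 3.098, Oakdale 6.634.
Lower quotas: Pinehurst 3, Fernley 3, Oakdale 6 (sum 12, leaving 1 seat).
Remainders in descending order: Oakdale 0.634, Pinehurst 0.268, Fernley 0.098.
The surplus seat goes to Oakdale.

Pinehurst: 3, Fernley: 3, Oakdale: 7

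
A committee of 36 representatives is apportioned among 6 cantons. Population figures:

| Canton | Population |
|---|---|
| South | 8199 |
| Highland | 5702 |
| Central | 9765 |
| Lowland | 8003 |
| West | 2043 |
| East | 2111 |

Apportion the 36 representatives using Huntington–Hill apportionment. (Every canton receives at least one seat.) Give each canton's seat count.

With divisor 998: modified quotas South 8.215, Highland 5.713, Central 9.785, Lowland 8.019, West 2.047, East 2.115.
Geometric-mean thresholds: South √(8·9)=8.485, Highland √(5·6)=5.477, Central √(9·10)=9.487, Lowland √(8·9)=8.485, West √(2·3)=2.449, East √(2·3)=2.449.
Each quota rounded against its threshold gives South 8, Highland 6, Central 10, Lowland 8, West 2, East 2 (total 36).

South 8; Highland 6; Central 10; Lowland 8; West 2; East 2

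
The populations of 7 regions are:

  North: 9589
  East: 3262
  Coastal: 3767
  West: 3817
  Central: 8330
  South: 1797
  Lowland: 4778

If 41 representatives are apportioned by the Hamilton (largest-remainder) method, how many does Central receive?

10

Standard divisor: 35340 ÷ 41 ≈ 861.951.
Standard quotas: North 11.1248, East 3.7844, Coastal 4.3703, West 4.4283, Central 9.6641, South 2.0848, Lowland 5.5432.
Lower quotas: North 11, East 3, Coastal 4, West 4, Central 9, South 2, Lowland 5 (sum 38, leaving 3 seats).
Remainders in descending order: East 0.7844, Central 0.6641, Lowland 0.5432, West 0.4283, Coastal 0.3703, North 0.1248, South 0.0848.
Largest remainders: East, Central, Lowland receive the extra seats.
Central receives 10.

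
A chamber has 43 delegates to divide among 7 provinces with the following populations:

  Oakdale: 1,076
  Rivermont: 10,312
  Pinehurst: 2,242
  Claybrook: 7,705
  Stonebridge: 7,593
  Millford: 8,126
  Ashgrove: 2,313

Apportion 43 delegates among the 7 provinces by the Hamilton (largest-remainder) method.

The standard divisor is 39367/43 ≈ 915.512.
Standard quotas: Oakdale 1.1753, Rivermont 11.2636, Pinehurst 2.4489, Claybrook 8.4161, Stonebridge 8.2937, Millford 8.8759, Ashgrove 2.5265.
Lower quotas: Oakdale 1, Rivermont 11, Pinehurst 2, Claybrook 8, Stonebridge 8, Millford 8, Ashgrove 2 (sum 40, leaving 3 seats).
Remainders in descending order: Millford 0.8759, Ashgrove 0.5265, Pinehurst 0.4489, Claybrook 0.4161, Stonebridge 0.2937, Rivermont 0.2636, Oakdale 0.1753.
Largest remainders: Millford, Ashgrove, Pinehurst receive the extra seats.

Oakdale=1; Rivermont=11; Pinehurst=3; Claybrook=8; Stonebridge=8; Millford=9; Ashgrove=3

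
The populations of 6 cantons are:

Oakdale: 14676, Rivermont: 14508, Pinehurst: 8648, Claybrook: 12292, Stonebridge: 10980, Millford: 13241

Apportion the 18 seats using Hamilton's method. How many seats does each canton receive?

Oakdale=4, Rivermont=3, Pinehurst=2, Claybrook=3, Stonebridge=3, Millford=3

Standard divisor: 74345 ÷ 18 ≈ 4130.278.
Standard quotas: Oakdale 3.5533, Rivermont 3.5126, Pinehurst 2.0938, Claybrook 2.9761, Stonebridge 2.6584, Millford 3.2058.
Lower quotas: Oakdale 3, Rivermont 3, Pinehurst 2, Claybrook 2, Stonebridge 2, Millford 3 (sum 15, leaving 3 seats).
Remainders in descending order: Claybrook 0.9761, Stonebridge 0.6584, Oakdale 0.5533, Rivermont 0.5126, Millford 0.2058, Pinehurst 0.0938.
The surplus seats go to Claybrook, Stonebridge, Oakdale.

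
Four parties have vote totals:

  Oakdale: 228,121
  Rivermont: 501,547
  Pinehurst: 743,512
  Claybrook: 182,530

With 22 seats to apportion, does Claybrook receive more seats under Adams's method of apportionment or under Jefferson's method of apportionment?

Adams: Oakdale 3, Rivermont 7, Pinehurst 9, Claybrook 3.
Jefferson: Oakdale 3, Rivermont 7, Pinehurst 10, Claybrook 2.
Claybrook gets 3 under Adams and 2 under Jefferson.

Adams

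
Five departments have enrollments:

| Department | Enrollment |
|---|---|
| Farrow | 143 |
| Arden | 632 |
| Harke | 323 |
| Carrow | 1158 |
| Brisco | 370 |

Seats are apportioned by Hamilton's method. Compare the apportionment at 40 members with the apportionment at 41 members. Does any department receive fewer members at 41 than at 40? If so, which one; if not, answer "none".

none

At 40 seats: Farrow 2, Arden 9, Harke 5, Carrow 18, Brisco 6.
At 41 seats: Farrow 2, Arden 10, Harke 5, Carrow 18, Brisco 6.
No department's allocation decreased.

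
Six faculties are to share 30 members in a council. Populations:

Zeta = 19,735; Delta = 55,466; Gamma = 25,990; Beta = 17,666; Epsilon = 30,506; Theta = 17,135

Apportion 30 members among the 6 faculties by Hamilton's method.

Zeta 4; Delta 10; Gamma 5; Beta 3; Epsilon 5; Theta 3

The standard divisor is 166498/30 ≈ 5549.933.
Standard quotas: Zeta 3.5559, Delta 9.9940, Gamma 4.6829, Beta 3.1831, Epsilon 5.4966, Theta 3.0874.
Lower quotas: Zeta 3, Delta 9, Gamma 4, Beta 3, Epsilon 5, Theta 3 (sum 27, leaving 3 seats).
Remainders in descending order: Delta 0.9940, Gamma 0.6829, Zeta 0.5559, Epsilon 0.4966, Beta 0.1831, Theta 0.0874.
The surplus seats go to Delta, Gamma, Zeta.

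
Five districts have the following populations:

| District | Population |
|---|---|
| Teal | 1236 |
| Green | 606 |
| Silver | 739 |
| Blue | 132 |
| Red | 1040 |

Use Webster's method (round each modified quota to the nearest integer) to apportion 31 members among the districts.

Standard divisor 3753/31 ≈ 121.065; standard quotas: Teal 10.209, Green 5.006, Silver 6.104, Blue 1.090, Red 8.590.
Rounding to the nearest integer gives Teal 10, Green 5, Silver 6, Blue 1, Red 9 — total 31, matching the house size, so no adjustment is needed.

Teal: 10; Green: 5; Silver: 6; Blue: 1; Red: 9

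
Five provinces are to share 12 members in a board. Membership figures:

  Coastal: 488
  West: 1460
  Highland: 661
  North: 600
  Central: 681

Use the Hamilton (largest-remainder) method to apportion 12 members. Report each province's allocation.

Coastal 2, West 4, Highland 2, North 2, Central 2

Standard divisor: 3890 ÷ 12 ≈ 324.167.
Standard quotas: Coastal 1.505, West 4.504, Highland 2.039, North 1.851, Central 2.101.
Lower quotas: Coastal 1, West 4, Highland 2, North 1, Central 2 (sum 10, leaving 2 seats).
Remainders in descending order: North 0.851, Coastal 0.505, West 0.504, Central 0.101, Highland 0.039.
Largest remainders: North, Coastal receive the extra seats.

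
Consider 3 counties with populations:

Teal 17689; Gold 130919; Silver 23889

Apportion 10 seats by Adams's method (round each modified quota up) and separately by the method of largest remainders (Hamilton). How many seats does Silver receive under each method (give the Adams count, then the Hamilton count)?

Adams: Teal 1, Gold 7, Silver 2.
Hamilton: Teal 1, Gold 8, Silver 1.
Silver gets 2 under Adams and 1 under Hamilton.

2 and 1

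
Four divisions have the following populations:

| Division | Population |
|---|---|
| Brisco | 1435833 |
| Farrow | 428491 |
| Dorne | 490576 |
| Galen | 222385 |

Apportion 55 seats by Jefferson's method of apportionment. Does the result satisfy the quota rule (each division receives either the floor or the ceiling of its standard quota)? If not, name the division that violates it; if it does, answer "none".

Brisco

Standard quotas: Brisco 30.641, Farrow 9.144, Dorne 10.469, Galen 4.746.
Jefferson allocation: Brisco 32, Farrow 9, Dorne 10, Galen 4.
Brisco has quota 30.641 (lower 30, upper 31) but receives 32 — outside the quota interval.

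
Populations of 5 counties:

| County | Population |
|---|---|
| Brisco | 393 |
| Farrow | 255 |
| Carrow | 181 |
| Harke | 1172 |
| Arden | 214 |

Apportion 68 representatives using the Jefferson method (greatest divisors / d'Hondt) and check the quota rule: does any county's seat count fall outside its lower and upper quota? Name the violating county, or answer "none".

Standard quotas: Brisco 12.065, Farrow 7.828, Carrow 5.557, Harke 35.980, Arden 6.570.
Jefferson allocation: Brisco 12, Farrow 8, Carrow 5, Harke 37, Arden 6.
Harke has quota 35.980 (lower 35, upper 36) but receives 37 — outside the quota interval.

Harke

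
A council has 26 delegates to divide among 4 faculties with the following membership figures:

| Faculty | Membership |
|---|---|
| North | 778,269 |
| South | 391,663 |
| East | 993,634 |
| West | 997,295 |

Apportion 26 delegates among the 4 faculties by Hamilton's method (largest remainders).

Standard divisor: 3160861 ÷ 26 ≈ 121571.577.
Standard quotas: North 6.4017, South 3.2217, East 8.1732, West 8.2034.
Lower quotas: North 6, South 3, East 8, West 8 (sum 25, leaving 1 seat).
Remainders in descending order: North 0.4017, South 0.2217, West 0.2034, East 0.1732.
Largest remainder: North receives the extra seat.

North: 7, South: 3, East: 8, West: 8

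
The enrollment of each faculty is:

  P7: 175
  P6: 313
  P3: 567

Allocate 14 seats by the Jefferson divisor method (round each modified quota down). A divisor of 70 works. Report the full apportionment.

P7 2, P6 4, P3 8

With modified divisor 70: modified quotas P7 2.500, P6 4.471, P3 8.100.
Rounding down: P7 2, P6 4, P3 8 (total 14).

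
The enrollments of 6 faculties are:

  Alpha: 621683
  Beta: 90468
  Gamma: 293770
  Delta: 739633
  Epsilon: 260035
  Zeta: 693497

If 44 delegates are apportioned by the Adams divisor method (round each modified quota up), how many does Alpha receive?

10

Standard divisor 2699086/44 ≈ 61342.864; standard quotas: Alpha 10.135, Beta 1.475, Gamma 4.789, Delta 12.057, Epsilon 4.239, Zeta 11.305.
Rounding up gives 11, 2, 5, 13, 5, 12 = 48 seats, so the divisor must be adjusted.
With modified divisor 66100: modified quotas Alpha 9.405, Beta 1.369, Gamma 4.444, Delta 11.190, Epsilon 3.934, Zeta 10.492.
Rounding up: Alpha 10, Beta 2, Gamma 5, Delta 12, Epsilon 4, Zeta 11 (total 44).
Alpha receives 10.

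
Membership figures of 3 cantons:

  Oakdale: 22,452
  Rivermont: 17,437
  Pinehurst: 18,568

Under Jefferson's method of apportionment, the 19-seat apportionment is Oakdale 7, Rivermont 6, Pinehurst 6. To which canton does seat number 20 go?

Oakdale

Priority for the next seat is population ÷ (current seats + 1).
Priorities: Oakdale 2806.500, Rivermont 2491.000, Pinehurst 2652.571.
Highest priority: Oakdale.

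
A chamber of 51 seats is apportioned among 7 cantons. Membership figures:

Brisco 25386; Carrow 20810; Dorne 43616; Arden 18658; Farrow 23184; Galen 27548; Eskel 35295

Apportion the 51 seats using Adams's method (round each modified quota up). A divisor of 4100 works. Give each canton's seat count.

With modified divisor 4100: modified quotas Brisco 6.192, Carrow 5.076, Dorne 10.638, Arden 4.551, Farrow 5.655, Galen 6.719, Eskel 8.609.
Rounding up: Brisco 7, Carrow 6, Dorne 11, Arden 5, Farrow 6, Galen 7, Eskel 9 (total 51).

Brisco 7, Carrow 6, Dorne 11, Arden 5, Farrow 6, Galen 7, Eskel 9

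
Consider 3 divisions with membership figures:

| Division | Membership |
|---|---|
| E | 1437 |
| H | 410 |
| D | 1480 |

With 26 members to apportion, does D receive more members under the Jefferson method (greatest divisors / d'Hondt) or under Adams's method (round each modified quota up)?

Jefferson: E 11, H 3, D 12.
Adams: E 11, H 4, D 11.
D gets 12 under Jefferson and 11 under Adams.

Jefferson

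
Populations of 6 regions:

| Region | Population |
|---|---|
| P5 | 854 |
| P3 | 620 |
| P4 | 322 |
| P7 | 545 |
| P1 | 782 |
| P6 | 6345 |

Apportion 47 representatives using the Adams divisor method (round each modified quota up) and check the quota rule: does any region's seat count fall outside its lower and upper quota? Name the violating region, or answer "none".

Standard quotas: P5 4.239, P3 3.078, P4 1.598, P7 2.705, P1 3.882, P6 31.497.
Adams allocation: P5 5, P3 3, P4 2, P7 3, P1 4, P6 30.
P6 has quota 31.497 (lower 31, upper 32) but receives 30 — outside the quota interval.

P6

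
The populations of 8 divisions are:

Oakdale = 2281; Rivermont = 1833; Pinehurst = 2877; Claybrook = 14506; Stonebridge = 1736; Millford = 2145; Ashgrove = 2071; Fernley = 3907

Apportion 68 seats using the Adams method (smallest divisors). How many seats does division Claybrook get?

30

Standard divisor 31356/68 ≈ 461.118; standard quotas: Oakdale 4.947, Rivermont 3.975, Pinehurst 6.239, Claybrook 31.458, Stonebridge 3.765, Millford 4.652, Ashgrove 4.491, Fernley 8.473.
Rounding up gives 5, 4, 7, 32, 4, 5, 5, 9 = 71 seats, so the divisor must be adjusted.
With modified divisor 486: modified quotas Oakdale 4.693, Rivermont 3.772, Pinehurst 5.920, Claybrook 29.848, Stonebridge 3.572, Millford 4.414, Ashgrove 4.261, Fernley 8.039.
Rounding up: Oakdale 5, Rivermont 4, Pinehurst 6, Claybrook 30, Stonebridge 4, Millford 5, Ashgrove 5, Fernley 9 (total 68).
Claybrook receives 30.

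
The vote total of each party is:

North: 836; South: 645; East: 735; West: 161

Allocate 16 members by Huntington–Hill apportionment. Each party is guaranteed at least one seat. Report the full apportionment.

North: 6, South: 4, East: 5, West: 1

With divisor 148: modified quotas North 5.649, South 4.358, East 4.966, West 1.088.
Geometric-mean thresholds: North √(5·6)=5.477, South √(4·5)=4.472, East √(4·5)=4.472, West √(1·2)=1.414.
Each quota rounded against its threshold gives North 6, South 4, East 5, West 1 (total 16).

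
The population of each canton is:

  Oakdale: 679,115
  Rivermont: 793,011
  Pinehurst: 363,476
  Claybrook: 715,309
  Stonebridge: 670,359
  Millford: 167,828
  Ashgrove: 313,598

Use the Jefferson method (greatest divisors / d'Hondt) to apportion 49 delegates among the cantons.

Oakdale 9, Rivermont 11, Pinehurst 5, Claybrook 9, Stonebridge 9, Millford 2, Ashgrove 4

Standard divisor 3702696/49 ≈ 75565.224; standard quotas: Oakdale 8.987, Rivermont 10.494, Pinehurst 4.810, Claybrook 9.466, Stonebridge 8.871, Millford 2.221, Ashgrove 4.150.
Rounding down gives 8, 10, 4, 9, 8, 2, 4 = 45 seats, so the divisor must be adjusted.
With modified divisor 71800: modified quotas Oakdale 9.458, Rivermont 11.045, Pinehurst 5.062, Claybrook 9.963, Stonebridge 9.336, Millford 2.337, Ashgrove 4.368.
Rounding down: Oakdale 9, Rivermont 11, Pinehurst 5, Claybrook 9, Stonebridge 9, Millford 2, Ashgrove 4 (total 49).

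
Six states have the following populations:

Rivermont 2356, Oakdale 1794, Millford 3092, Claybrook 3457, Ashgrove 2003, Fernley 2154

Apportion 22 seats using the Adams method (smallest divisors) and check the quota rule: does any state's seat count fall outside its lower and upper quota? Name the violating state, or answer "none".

Standard quotas: Rivermont 3.489, Oakdale 2.657, Millford 4.579, Claybrook 5.119, Ashgrove 2.966, Fernley 3.190.
Adams allocation: Rivermont 4, Oakdale 3, Millford 4, Claybrook 5, Ashgrove 3, Fernley 3.
Every allocation lies between the lower and upper quota.

none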